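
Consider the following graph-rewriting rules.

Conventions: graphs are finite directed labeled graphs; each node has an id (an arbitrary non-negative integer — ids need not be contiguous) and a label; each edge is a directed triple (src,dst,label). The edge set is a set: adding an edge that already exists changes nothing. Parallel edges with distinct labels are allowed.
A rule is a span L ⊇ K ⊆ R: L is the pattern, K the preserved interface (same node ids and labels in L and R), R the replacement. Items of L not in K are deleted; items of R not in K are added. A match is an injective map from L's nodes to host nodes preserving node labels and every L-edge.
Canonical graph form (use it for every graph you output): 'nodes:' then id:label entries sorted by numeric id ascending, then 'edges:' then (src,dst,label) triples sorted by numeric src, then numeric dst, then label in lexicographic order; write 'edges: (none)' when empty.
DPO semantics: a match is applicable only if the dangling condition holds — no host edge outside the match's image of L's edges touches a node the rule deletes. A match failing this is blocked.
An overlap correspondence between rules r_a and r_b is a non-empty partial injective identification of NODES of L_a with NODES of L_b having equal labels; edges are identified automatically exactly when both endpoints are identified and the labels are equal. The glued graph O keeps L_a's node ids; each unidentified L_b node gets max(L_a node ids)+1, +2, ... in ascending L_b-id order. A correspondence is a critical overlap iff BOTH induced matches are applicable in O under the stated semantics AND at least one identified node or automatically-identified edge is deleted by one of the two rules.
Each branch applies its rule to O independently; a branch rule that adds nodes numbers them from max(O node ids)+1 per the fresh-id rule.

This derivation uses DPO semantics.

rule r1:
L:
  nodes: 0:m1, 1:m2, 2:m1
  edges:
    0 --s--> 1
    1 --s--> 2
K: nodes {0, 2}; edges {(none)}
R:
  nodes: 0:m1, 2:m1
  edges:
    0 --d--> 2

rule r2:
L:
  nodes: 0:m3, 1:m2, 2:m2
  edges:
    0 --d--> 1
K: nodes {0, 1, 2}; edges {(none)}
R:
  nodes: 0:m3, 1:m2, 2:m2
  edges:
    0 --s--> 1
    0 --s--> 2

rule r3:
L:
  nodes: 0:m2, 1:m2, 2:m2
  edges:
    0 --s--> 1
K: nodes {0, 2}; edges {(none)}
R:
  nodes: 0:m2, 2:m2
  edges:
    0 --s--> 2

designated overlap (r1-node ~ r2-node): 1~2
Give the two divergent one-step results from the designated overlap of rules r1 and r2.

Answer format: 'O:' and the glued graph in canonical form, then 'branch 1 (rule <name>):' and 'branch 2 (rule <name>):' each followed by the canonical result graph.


O:
nodes: 0:m1, 1:m2, 2:m1, 3:m3, 4:m2
edges: (0,1,s); (1,2,s); (3,4,d)
branch 1 (rule r1):
nodes: 0:m1, 2:m1, 3:m3, 4:m2
edges: (0,2,d); (3,4,d)
branch 2 (rule r2):
nodes: 0:m1, 1:m2, 2:m1, 3:m3, 4:m2
edges: (0,1,s); (1,2,s); (3,1,s); (3,4,s)


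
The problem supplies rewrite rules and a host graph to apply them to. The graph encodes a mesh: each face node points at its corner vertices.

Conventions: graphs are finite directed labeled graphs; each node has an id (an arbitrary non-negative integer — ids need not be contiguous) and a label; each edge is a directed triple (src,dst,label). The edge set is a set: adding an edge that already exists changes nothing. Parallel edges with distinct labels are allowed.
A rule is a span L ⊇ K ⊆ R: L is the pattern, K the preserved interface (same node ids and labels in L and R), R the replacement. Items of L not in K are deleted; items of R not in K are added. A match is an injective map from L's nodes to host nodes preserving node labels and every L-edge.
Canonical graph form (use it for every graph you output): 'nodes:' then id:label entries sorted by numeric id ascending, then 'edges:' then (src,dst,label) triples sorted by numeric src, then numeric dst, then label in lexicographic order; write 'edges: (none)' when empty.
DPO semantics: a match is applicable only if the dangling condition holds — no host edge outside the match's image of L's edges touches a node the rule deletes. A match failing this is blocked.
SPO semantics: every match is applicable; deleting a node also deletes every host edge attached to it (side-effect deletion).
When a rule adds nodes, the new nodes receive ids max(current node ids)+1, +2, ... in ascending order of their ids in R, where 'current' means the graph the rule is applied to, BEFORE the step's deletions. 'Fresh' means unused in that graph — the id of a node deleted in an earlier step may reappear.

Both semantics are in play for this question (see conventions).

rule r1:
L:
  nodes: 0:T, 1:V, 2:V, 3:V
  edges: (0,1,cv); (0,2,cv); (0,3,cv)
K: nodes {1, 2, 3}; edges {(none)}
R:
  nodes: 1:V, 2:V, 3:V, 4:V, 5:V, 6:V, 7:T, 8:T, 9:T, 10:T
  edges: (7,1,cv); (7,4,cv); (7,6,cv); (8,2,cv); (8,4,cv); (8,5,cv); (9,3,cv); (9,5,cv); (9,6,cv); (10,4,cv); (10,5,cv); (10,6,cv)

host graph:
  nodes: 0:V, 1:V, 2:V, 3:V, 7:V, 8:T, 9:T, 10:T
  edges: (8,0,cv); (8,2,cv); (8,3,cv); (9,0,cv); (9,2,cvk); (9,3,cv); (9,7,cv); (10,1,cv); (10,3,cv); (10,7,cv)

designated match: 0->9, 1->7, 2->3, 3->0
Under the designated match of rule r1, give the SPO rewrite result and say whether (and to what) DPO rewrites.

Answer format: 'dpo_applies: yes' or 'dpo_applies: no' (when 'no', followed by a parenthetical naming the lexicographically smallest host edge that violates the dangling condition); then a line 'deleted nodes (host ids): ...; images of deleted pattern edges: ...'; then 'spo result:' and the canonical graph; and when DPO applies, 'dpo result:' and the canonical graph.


dpo_applies: no
(the rule deletes node 9, which keeps host edge (9,2,cvk) outside the match image — the dangling condition fails, DPO blocks; SPO proceeds and side-deletes such edges)
deleted nodes (host ids): 9; images of deleted pattern edges: (9,0,cv); (9,3,cv); (9,7,cv)
spo result:
nodes: 0:V, 1:V, 2:V, 3:V, 7:V, 8:T, 10:T, 11:V, 12:V, 13:V, 14:T, 15:T, 16:T, 17:T
edges: (8,0,cv); (8,2,cv); (8,3,cv); (10,1,cv); (10,3,cv); (10,7,cv); (14,7,cv); (14,11,cv); (14,13,cv); (15,3,cv); (15,11,cv); (15,12,cv); (16,0,cv); (16,12,cv); (16,13,cv); (17,11,cv); (17,12,cv); (17,13,cv)


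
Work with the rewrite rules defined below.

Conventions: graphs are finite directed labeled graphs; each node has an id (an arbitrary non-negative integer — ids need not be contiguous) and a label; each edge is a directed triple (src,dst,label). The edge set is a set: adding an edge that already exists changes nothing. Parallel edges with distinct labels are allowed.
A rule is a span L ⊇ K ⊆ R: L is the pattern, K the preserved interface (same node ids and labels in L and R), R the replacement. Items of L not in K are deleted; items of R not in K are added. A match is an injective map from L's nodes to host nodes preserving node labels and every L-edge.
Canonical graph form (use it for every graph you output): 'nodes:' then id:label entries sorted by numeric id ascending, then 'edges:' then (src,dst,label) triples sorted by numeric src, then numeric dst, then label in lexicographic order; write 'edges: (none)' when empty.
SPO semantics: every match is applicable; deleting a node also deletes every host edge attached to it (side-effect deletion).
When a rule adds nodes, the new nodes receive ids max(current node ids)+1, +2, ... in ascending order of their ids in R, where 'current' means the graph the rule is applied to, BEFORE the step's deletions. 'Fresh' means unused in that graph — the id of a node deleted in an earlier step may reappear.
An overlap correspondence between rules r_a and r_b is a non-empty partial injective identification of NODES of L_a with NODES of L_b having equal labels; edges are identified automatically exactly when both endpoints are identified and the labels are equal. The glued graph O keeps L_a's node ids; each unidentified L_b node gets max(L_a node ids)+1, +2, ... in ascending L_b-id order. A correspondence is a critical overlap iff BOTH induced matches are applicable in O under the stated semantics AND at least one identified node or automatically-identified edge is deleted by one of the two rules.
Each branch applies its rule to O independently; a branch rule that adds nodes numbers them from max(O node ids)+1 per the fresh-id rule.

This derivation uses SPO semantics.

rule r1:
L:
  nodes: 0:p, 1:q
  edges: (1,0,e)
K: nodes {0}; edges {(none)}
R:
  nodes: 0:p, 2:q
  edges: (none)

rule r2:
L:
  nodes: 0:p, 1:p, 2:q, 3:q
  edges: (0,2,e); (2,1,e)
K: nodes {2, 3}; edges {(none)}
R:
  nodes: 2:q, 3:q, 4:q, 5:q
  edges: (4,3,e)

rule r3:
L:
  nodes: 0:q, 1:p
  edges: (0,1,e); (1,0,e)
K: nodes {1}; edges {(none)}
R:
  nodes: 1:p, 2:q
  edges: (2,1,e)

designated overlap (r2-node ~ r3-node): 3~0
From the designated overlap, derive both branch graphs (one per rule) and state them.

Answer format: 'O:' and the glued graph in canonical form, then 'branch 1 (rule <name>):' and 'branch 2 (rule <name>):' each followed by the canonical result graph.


O:
nodes: 0:p, 1:p, 2:q, 3:q, 4:p
edges: (0,2,e); (2,1,e); (3,4,e); (4,3,e)
branch 1 (rule r2):
nodes: 2:q, 3:q, 4:p, 5:q, 6:q
edges: (3,4,e); (4,3,e); (5,3,e)
branch 2 (rule r3):
nodes: 0:p, 1:p, 2:q, 4:p, 5:q
edges: (0,2,e); (2,1,e); (5,4,e)


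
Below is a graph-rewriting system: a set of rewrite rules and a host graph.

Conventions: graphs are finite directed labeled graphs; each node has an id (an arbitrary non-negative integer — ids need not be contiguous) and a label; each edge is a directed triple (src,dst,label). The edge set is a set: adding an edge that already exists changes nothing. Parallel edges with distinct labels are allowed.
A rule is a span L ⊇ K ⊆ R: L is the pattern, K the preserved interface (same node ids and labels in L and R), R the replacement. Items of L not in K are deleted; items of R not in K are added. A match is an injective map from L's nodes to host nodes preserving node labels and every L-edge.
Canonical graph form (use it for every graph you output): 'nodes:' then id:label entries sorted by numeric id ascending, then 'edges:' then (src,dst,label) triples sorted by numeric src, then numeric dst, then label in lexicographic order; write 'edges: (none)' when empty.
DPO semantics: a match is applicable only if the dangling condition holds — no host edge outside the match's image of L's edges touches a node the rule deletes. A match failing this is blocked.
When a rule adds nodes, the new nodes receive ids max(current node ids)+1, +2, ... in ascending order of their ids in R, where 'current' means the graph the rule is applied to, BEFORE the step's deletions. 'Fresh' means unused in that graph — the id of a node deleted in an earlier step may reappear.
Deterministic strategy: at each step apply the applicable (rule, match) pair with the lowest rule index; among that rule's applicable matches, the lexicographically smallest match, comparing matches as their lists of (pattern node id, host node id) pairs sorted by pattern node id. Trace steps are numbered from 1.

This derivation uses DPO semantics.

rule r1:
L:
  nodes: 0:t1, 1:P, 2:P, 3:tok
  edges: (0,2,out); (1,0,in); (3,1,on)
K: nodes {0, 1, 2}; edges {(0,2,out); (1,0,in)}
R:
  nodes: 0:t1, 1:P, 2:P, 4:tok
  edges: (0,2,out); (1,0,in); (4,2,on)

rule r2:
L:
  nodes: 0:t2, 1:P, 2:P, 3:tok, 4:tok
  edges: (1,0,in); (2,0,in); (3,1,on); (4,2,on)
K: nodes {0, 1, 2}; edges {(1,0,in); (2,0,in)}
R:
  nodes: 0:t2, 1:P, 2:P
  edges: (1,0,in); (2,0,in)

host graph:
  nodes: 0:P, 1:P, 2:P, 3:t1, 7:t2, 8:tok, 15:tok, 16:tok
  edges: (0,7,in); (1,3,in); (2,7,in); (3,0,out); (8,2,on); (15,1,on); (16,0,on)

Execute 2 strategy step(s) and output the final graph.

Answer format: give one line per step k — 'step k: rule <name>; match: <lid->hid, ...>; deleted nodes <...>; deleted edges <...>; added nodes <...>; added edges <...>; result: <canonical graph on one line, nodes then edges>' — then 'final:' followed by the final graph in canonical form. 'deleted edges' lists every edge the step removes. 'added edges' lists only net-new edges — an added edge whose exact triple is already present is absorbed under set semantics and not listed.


step 1: rule r1; match: 0->3, 1->1, 2->0, 3->15; deleted nodes 15; deleted edges (15,1,on); added nodes 17; added edges (17,0,on); result: nodes: 0:P, 1:P, 2:P, 3:t1, 7:t2, 8:tok, 16:tok, 17:tok edges: (0,7,in); (1,3,in); (2,7,in); (3,0,out); (8,2,on); (16,0,on); (17,0,on)
step 2: rule r2; match: 0->7, 1->0, 2->2, 3->16, 4->8; deleted nodes 8, 16; deleted edges (8,2,on); (16,0,on); added nodes (none); added edges (none); result: nodes: 0:P, 1:P, 2:P, 3:t1, 7:t2, 17:tok edges: (0,7,in); (1,3,in); (2,7,in); (3,0,out); (17,0,on)
final:
nodes: 0:P, 1:P, 2:P, 3:t1, 7:t2, 17:tok
edges: (0,7,in); (1,3,in); (2,7,in); (3,0,out); (17,0,on)


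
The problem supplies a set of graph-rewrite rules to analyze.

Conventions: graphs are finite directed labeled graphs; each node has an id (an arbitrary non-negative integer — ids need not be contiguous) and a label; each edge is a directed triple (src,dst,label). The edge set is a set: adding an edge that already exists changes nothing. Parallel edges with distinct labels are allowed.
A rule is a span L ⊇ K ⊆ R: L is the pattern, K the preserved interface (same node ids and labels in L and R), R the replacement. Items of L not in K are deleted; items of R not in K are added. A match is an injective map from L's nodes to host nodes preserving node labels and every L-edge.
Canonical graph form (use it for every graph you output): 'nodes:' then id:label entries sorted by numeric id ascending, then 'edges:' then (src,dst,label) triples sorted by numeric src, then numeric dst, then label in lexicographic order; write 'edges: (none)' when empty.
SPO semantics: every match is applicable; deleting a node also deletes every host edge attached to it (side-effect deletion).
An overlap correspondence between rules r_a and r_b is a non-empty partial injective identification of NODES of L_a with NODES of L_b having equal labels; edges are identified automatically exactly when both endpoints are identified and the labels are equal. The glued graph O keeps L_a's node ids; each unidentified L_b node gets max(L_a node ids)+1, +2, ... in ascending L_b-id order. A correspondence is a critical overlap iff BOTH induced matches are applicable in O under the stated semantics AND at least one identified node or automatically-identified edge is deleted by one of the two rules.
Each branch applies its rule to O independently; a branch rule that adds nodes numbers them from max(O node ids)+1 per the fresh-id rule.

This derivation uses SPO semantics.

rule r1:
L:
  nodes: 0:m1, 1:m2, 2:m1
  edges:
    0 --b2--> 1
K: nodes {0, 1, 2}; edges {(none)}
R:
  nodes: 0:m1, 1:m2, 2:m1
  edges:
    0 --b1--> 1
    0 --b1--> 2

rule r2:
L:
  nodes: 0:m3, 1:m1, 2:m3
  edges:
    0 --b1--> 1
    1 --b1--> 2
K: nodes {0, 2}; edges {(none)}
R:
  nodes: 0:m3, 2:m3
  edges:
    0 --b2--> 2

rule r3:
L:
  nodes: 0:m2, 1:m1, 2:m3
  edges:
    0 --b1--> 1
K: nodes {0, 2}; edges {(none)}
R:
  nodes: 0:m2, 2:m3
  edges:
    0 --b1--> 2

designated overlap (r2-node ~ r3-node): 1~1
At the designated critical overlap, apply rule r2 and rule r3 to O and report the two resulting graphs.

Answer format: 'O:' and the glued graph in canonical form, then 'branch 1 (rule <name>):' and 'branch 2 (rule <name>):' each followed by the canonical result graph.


O:
nodes: 0:m3, 1:m1, 2:m3, 3:m2, 4:m3
edges: (0,1,b1); (1,2,b1); (3,1,b1)
branch 1 (rule r2):
nodes: 0:m3, 2:m3, 3:m2, 4:m3
edges: (0,2,b2)
branch 2 (rule r3):
nodes: 0:m3, 2:m3, 3:m2, 4:m3
edges: (3,4,b1)


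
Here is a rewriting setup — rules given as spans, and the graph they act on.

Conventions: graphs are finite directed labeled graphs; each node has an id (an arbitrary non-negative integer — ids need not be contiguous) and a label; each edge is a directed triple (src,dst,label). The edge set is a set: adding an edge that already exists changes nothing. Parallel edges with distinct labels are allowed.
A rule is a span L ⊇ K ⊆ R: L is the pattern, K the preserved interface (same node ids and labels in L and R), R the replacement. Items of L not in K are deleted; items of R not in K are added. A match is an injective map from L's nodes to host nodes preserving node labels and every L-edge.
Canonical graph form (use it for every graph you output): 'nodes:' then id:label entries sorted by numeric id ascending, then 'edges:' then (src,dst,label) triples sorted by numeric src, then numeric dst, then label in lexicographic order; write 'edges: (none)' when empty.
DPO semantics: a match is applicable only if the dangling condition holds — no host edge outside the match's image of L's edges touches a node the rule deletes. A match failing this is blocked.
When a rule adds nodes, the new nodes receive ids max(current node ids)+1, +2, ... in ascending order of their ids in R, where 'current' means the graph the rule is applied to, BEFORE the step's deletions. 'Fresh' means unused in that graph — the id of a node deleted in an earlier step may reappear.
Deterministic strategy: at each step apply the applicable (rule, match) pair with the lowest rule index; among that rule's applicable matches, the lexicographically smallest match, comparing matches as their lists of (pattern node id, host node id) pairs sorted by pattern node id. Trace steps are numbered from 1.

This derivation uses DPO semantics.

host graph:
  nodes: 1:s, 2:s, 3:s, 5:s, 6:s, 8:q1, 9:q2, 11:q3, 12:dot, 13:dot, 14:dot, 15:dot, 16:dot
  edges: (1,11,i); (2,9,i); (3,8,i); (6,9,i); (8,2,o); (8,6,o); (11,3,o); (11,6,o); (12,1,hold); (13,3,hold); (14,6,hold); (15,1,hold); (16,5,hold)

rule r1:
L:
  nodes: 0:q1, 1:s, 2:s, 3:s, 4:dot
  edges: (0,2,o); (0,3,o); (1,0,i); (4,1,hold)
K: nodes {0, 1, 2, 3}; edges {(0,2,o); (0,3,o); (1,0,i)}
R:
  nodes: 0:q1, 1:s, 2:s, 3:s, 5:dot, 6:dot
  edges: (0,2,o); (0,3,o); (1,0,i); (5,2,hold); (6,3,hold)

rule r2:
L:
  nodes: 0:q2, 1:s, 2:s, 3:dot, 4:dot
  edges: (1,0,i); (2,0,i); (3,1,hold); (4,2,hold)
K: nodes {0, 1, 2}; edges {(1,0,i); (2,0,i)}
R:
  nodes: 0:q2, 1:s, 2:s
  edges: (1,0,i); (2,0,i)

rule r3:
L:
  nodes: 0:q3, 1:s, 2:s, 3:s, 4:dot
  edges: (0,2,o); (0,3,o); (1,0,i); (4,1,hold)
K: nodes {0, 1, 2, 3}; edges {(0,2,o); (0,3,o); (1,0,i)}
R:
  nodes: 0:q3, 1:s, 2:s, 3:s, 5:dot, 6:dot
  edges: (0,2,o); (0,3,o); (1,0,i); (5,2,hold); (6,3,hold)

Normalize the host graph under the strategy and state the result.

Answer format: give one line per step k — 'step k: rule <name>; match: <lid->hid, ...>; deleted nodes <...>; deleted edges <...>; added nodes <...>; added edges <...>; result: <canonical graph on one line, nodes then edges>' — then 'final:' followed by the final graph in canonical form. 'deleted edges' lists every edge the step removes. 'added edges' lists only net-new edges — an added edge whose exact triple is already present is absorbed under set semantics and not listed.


step 1: rule r1; match: 0->8, 1->3, 2->2, 3->6, 4->13; deleted nodes 13; deleted edges (13,3,hold); added nodes 17, 18; added edges (17,2,hold); (18,6,hold); result: nodes: 1:s, 2:s, 3:s, 5:s, 6:s, 8:q1, 9:q2, 11:q3, 12:dot, 14:dot, 15:dot, 16:dot, 17:dot, 18:dot edges: (1,11,i); (2,9,i); (3,8,i); (6,9,i); (8,2,o); (8,6,o); (11,3,o); (11,6,o); (12,1,hold); (14,6,hold); (15,1,hold); (16,5,hold); (17,2,hold); (18,6,hold)
step 2: rule r2; match: 0->9, 1->2, 2->6, 3->17, 4->14; deleted nodes 14, 17; deleted edges (14,6,hold); (17,2,hold); added nodes (none); added edges (none); result: nodes: 1:s, 2:s, 3:s, 5:s, 6:s, 8:q1, 9:q2, 11:q3, 12:dot, 15:dot, 16:dot, 18:dot edges: (1,11,i); (2,9,i); (3,8,i); (6,9,i); (8,2,o); (8,6,o); (11,3,o); (11,6,o); (12,1,hold); (15,1,hold); (16,5,hold); (18,6,hold)
step 3: rule r3; match: 0->11, 1->1, 2->3, 3->6, 4->12; deleted nodes 12; deleted edges (12,1,hold); added nodes 19, 20; added edges (19,3,hold); (20,6,hold); result: nodes: 1:s, 2:s, 3:s, 5:s, 6:s, 8:q1, 9:q2, 11:q3, 15:dot, 16:dot, 18:dot, 19:dot, 20:dot edges: (1,11,i); (2,9,i); (3,8,i); (6,9,i); (8,2,o); (8,6,o); (11,3,o); (11,6,o); (15,1,hold); (16,5,hold); (18,6,hold); (19,3,hold); (20,6,hold)
step 4: rule r1; match: 0->8, 1->3, 2->2, 3->6, 4->19; deleted nodes 19; deleted edges (19,3,hold); added nodes 21, 22; added edges (21,2,hold); (22,6,hold); result: nodes: 1:s, 2:s, 3:s, 5:s, 6:s, 8:q1, 9:q2, 11:q3, 15:dot, 16:dot, 18:dot, 20:dot, 21:dot, 22:dot edges: (1,11,i); (2,9,i); (3,8,i); (6,9,i); (8,2,o); (8,6,o); (11,3,o); (11,6,o); (15,1,hold); (16,5,hold); (18,6,hold); (20,6,hold); (21,2,hold); (22,6,hold)
step 5: rule r2; match: 0->9, 1->2, 2->6, 3->21, 4->18; deleted nodes 18, 21; deleted edges (18,6,hold); (21,2,hold); added nodes (none); added edges (none); result: nodes: 1:s, 2:s, 3:s, 5:s, 6:s, 8:q1, 9:q2, 11:q3, 15:dot, 16:dot, 20:dot, 22:dot edges: (1,11,i); (2,9,i); (3,8,i); (6,9,i); (8,2,o); (8,6,o); (11,3,o); (11,6,o); (15,1,hold); (16,5,hold); (20,6,hold); (22,6,hold)
step 6: rule r3; match: 0->11, 1->1, 2->3, 3->6, 4->15; deleted nodes 15; deleted edges (15,1,hold); added nodes 23, 24; added edges (23,3,hold); (24,6,hold); result: nodes: 1:s, 2:s, 3:s, 5:s, 6:s, 8:q1, 9:q2, 11:q3, 16:dot, 20:dot, 22:dot, 23:dot, 24:dot edges: (1,11,i); (2,9,i); (3,8,i); (6,9,i); (8,2,o); (8,6,o); (11,3,o); (11,6,o); (16,5,hold); (20,6,hold); (22,6,hold); (23,3,hold); (24,6,hold)
step 7: rule r1; match: 0->8, 1->3, 2->2, 3->6, 4->23; deleted nodes 23; deleted edges (23,3,hold); added nodes 25, 26; added edges (25,2,hold); (26,6,hold); result: nodes: 1:s, 2:s, 3:s, 5:s, 6:s, 8:q1, 9:q2, 11:q3, 16:dot, 20:dot, 22:dot, 24:dot, 25:dot, 26:dot edges: (1,11,i); (2,9,i); (3,8,i); (6,9,i); (8,2,o); (8,6,o); (11,3,o); (11,6,o); (16,5,hold); (20,6,hold); (22,6,hold); (24,6,hold); (25,2,hold); (26,6,hold)
step 8: rule r2; match: 0->9, 1->2, 2->6, 3->25, 4->20; deleted nodes 20, 25; deleted edges (20,6,hold); (25,2,hold); added nodes (none); added edges (none); result: nodes: 1:s, 2:s, 3:s, 5:s, 6:s, 8:q1, 9:q2, 11:q3, 16:dot, 22:dot, 24:dot, 26:dot edges: (1,11,i); (2,9,i); (3,8,i); (6,9,i); (8,2,o); (8,6,o); (11,3,o); (11,6,o); (16,5,hold); (22,6,hold); (24,6,hold); (26,6,hold)
final:
nodes: 1:s, 2:s, 3:s, 5:s, 6:s, 8:q1, 9:q2, 11:q3, 16:dot, 22:dot, 24:dot, 26:dot
edges: (1,11,i); (2,9,i); (3,8,i); (6,9,i); (8,2,o); (8,6,o); (11,3,o); (11,6,o); (16,5,hold); (22,6,hold); (24,6,hold); (26,6,hold)


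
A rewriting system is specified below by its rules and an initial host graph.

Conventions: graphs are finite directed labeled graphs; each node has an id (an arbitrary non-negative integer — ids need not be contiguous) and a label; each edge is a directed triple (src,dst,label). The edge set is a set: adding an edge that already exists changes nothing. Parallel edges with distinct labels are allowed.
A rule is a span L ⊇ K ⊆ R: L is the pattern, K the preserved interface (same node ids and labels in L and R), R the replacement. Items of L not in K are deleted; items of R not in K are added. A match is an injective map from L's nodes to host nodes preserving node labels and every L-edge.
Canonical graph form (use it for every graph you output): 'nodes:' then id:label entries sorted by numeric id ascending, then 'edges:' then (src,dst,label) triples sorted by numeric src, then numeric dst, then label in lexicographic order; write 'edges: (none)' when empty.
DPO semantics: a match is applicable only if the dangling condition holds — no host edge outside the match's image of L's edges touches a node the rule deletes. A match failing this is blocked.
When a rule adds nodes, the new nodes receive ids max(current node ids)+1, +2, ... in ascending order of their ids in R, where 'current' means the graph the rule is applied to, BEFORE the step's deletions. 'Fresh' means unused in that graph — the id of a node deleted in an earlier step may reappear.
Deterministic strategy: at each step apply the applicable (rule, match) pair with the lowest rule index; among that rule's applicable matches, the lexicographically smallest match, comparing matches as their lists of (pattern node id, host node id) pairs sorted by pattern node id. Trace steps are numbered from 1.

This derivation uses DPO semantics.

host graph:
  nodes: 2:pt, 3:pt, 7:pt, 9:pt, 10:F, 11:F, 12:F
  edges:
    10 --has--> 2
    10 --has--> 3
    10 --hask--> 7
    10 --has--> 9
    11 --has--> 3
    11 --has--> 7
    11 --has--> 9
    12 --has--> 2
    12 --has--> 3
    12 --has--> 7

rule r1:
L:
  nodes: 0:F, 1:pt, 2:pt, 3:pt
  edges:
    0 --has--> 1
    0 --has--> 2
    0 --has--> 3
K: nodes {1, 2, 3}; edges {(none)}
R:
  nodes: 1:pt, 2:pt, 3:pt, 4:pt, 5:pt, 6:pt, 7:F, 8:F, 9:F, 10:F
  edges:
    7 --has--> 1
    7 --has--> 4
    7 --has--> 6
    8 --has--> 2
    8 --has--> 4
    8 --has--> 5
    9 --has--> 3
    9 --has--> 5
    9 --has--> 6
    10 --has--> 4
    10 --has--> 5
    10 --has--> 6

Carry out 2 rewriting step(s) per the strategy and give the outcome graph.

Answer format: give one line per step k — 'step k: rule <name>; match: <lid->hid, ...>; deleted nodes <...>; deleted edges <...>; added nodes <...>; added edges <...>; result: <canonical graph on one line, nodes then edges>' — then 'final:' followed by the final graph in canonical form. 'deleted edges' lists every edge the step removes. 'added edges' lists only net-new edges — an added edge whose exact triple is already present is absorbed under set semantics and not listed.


step 1: rule r1; match: 0->11, 1->3, 2->7, 3->9; deleted nodes 11; deleted edges (11,3,has); (11,7,has); (11,9,has); added nodes 13, 14, 15, 16, 17, 18, 19; added edges (16,3,has); (16,13,has); (16,15,has); (17,7,has); (17,13,has); (17,14,has); (18,9,has); (18,14,has); (18,15,has); (19,13,has); (19,14,has); (19,15,has); result: nodes: 2:pt, 3:pt, 7:pt, 9:pt, 10:F, 12:F, 13:pt, 14:pt, 15:pt, 16:F, 17:F, 18:F, 19:F edges: (10,2,has); (10,3,has); (10,7,hask); (10,9,has); (12,2,has); (12,3,has); (12,7,has); (16,3,has); (16,13,has); (16,15,has); (17,7,has); (17,13,has); (17,14,has); (18,9,has); (18,14,has); (18,15,has); (19,13,has); (19,14,has); (19,15,has)
step 2: rule r1; match: 0->12, 1->2, 2->3, 3->7; deleted nodes 12; deleted edges (12,2,has); (12,3,has); (12,7,has); added nodes 20, 21, 22, 23, 24, 25, 26; added edges (23,2,has); (23,20,has); (23,22,has); (24,3,has); (24,20,has); (24,21,has); (25,7,has); (25,21,has); (25,22,has); (26,20,has); (26,21,has); (26,22,has); result: nodes: 2:pt, 3:pt, 7:pt, 9:pt, 10:F, 13:pt, 14:pt, 15:pt, 16:F, 17:F, 18:F, 19:F, 20:pt, 21:pt, 22:pt, 23:F, 24:F, 25:F, 26:F edges: (10,2,has); (10,3,has); (10,7,hask); (10,9,has); (16,3,has); (16,13,has); (16,15,has); (17,7,has); (17,13,has); (17,14,has); (18,9,has); (18,14,has); (18,15,has); (19,13,has); (19,14,has); (19,15,has); (23,2,has); (23,20,has); (23,22,has); (24,3,has); (24,20,has); (24,21,has); (25,7,has); (25,21,has); (25,22,has); (26,20,has); (26,21,has); (26,22,has)
final:
nodes: 2:pt, 3:pt, 7:pt, 9:pt, 10:F, 13:pt, 14:pt, 15:pt, 16:F, 17:F, 18:F, 19:F, 20:pt, 21:pt, 22:pt, 23:F, 24:F, 25:F, 26:F
edges: (10,2,has); (10,3,has); (10,7,hask); (10,9,has); (16,3,has); (16,13,has); (16,15,has); (17,7,has); (17,13,has); (17,14,has); (18,9,has); (18,14,has); (18,15,has); (19,13,has); (19,14,has); (19,15,has); (23,2,has); (23,20,has); (23,22,has); (24,3,has); (24,20,has); (24,21,has); (25,7,has); (25,21,has); (25,22,has); (26,20,has); (26,21,has); (26,22,has)


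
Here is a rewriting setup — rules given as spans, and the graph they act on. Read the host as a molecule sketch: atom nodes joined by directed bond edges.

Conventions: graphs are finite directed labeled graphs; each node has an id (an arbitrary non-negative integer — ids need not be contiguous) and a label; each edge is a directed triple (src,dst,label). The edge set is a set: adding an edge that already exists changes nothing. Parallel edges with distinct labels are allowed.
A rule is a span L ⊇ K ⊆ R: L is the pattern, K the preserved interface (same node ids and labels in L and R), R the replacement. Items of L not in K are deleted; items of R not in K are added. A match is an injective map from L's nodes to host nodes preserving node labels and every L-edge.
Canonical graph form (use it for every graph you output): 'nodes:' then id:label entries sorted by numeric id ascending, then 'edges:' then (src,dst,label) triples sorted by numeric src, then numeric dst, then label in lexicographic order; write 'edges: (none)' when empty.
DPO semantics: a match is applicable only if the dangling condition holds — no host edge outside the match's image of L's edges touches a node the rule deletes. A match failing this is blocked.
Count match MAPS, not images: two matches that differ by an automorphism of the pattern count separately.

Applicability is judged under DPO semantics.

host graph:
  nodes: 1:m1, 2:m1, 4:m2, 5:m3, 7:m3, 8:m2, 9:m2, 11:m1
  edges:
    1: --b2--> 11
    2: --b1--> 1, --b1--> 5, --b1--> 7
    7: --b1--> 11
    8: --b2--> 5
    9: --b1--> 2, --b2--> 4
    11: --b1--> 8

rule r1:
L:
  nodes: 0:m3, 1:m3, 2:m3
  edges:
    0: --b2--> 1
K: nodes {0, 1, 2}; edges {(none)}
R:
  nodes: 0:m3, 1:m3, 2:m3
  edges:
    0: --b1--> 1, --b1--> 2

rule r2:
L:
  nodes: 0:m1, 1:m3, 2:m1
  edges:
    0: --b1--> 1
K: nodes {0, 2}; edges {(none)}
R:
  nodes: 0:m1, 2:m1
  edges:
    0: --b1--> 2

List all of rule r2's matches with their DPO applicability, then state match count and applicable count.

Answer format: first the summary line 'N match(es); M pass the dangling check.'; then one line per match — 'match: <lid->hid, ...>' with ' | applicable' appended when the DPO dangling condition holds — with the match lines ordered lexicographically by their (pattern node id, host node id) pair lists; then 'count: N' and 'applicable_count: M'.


4 match(es); 0 pass the dangling check.
match: 0->2, 1->5, 2->1
match: 0->2, 1->5, 2->11
match: 0->2, 1->7, 2->1
match: 0->2, 1->7, 2->11
count: 4
applicable_count: 0


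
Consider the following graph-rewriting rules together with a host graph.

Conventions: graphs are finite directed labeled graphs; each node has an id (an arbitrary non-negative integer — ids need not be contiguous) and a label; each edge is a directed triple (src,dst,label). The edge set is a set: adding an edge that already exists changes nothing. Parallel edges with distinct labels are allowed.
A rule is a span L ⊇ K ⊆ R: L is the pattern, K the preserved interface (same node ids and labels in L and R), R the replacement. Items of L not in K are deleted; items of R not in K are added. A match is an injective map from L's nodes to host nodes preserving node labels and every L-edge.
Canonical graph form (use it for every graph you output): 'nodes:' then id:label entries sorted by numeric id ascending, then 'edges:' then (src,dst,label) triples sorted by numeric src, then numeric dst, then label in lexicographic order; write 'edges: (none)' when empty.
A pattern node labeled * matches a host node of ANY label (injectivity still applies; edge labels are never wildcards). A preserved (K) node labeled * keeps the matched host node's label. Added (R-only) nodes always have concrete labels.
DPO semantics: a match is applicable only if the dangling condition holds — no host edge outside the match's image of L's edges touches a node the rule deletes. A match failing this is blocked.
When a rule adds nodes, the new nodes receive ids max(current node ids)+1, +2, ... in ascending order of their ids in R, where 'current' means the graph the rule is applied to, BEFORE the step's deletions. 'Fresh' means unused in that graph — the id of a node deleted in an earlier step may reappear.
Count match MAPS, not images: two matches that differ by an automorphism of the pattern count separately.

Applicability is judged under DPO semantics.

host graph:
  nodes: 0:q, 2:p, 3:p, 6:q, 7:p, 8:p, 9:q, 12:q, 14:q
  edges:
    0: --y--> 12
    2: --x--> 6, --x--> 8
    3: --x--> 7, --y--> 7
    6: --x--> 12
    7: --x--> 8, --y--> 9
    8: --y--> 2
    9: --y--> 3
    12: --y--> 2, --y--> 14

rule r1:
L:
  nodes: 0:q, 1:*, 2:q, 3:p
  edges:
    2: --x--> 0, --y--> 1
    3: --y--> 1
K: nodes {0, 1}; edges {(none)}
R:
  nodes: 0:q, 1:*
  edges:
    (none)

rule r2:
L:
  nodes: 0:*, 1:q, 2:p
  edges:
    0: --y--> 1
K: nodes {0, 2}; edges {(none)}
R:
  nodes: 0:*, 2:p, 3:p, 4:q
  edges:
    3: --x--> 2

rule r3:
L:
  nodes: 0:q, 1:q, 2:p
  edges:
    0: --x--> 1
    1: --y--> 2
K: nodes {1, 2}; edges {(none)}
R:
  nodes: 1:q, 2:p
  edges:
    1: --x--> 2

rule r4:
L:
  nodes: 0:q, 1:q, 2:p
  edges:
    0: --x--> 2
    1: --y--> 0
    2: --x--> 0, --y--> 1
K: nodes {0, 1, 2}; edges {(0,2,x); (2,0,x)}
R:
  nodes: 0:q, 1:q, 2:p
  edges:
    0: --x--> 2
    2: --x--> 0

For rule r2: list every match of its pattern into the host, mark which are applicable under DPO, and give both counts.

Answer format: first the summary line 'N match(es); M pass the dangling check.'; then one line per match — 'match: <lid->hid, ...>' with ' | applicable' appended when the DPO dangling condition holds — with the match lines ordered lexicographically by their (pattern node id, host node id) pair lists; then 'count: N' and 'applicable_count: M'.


11 match(es); 4 pass the dangling check.
match: 0->0, 1->12, 2->2
match: 0->0, 1->12, 2->3
match: 0->0, 1->12, 2->7
match: 0->0, 1->12, 2->8
match: 0->7, 1->9, 2->2
match: 0->7, 1->9, 2->3
match: 0->7, 1->9, 2->8
match: 0->12, 1->14, 2->2 | applicable
match: 0->12, 1->14, 2->3 | applicable
match: 0->12, 1->14, 2->7 | applicable
match: 0->12, 1->14, 2->8 | applicable
count: 11
applicable_count: 4


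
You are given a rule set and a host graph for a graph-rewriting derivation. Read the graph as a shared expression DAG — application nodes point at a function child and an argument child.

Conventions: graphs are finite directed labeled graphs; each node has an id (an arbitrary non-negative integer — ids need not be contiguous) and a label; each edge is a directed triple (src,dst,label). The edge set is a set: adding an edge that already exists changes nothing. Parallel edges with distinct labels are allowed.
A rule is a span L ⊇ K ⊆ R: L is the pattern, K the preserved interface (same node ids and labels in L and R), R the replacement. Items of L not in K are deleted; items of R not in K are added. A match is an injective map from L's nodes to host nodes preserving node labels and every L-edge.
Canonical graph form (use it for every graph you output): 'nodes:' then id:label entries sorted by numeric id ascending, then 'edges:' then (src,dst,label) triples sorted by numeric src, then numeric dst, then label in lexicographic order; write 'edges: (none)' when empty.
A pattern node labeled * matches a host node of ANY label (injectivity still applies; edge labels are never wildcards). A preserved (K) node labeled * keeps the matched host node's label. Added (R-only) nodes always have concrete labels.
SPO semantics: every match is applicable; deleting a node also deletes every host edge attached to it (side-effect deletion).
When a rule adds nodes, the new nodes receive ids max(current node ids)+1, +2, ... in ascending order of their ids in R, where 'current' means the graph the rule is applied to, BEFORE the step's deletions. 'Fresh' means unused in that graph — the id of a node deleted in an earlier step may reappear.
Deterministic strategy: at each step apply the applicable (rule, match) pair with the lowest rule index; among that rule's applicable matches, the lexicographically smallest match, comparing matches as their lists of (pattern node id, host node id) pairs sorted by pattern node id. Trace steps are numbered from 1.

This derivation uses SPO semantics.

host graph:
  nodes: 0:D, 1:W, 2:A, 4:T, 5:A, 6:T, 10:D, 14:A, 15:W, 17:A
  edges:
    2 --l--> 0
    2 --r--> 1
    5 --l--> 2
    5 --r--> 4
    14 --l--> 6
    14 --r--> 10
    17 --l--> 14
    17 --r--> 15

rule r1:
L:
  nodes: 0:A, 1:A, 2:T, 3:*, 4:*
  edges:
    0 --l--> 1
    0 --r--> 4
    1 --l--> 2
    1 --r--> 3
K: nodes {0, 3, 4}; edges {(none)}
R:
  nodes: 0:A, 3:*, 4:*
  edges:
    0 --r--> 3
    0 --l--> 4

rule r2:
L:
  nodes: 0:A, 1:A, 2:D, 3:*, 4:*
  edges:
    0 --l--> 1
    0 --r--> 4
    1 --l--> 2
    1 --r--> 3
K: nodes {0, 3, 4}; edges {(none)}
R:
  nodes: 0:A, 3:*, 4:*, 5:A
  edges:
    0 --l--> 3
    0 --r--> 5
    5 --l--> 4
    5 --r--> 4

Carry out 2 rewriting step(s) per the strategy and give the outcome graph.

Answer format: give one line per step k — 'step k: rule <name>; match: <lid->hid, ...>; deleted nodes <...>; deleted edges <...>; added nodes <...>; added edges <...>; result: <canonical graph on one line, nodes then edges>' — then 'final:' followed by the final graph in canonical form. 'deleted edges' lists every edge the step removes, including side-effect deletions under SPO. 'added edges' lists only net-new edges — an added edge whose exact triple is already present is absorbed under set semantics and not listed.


step 1: rule r1; match: 0->17, 1->14, 2->6, 3->10, 4->15; deleted nodes 6, 14; deleted edges (14,6,l); (14,10,r); (17,14,l); (17,15,r); added nodes (none); added edges (17,10,r); (17,15,l); result: nodes: 0:D, 1:W, 2:A, 4:T, 5:A, 10:D, 15:W, 17:A edges: (2,0,l); (2,1,r); (5,2,l); (5,4,r); (17,10,r); (17,15,l)
step 2: rule r2; match: 0->5, 1->2, 2->0, 3->1, 4->4; deleted nodes 0, 2; deleted edges (2,0,l); (2,1,r); (5,2,l); (5,4,r); added nodes 18; added edges (5,1,l); (5,18,r); (18,4,l); (18,4,r); result: nodes: 1:W, 4:T, 5:A, 10:D, 15:W, 17:A, 18:A edges: (5,1,l); (5,18,r); (17,10,r); (17,15,l); (18,4,l); (18,4,r)
final:
nodes: 1:W, 4:T, 5:A, 10:D, 15:W, 17:A, 18:A
edges: (5,1,l); (5,18,r); (17,10,r); (17,15,l); (18,4,l); (18,4,r)


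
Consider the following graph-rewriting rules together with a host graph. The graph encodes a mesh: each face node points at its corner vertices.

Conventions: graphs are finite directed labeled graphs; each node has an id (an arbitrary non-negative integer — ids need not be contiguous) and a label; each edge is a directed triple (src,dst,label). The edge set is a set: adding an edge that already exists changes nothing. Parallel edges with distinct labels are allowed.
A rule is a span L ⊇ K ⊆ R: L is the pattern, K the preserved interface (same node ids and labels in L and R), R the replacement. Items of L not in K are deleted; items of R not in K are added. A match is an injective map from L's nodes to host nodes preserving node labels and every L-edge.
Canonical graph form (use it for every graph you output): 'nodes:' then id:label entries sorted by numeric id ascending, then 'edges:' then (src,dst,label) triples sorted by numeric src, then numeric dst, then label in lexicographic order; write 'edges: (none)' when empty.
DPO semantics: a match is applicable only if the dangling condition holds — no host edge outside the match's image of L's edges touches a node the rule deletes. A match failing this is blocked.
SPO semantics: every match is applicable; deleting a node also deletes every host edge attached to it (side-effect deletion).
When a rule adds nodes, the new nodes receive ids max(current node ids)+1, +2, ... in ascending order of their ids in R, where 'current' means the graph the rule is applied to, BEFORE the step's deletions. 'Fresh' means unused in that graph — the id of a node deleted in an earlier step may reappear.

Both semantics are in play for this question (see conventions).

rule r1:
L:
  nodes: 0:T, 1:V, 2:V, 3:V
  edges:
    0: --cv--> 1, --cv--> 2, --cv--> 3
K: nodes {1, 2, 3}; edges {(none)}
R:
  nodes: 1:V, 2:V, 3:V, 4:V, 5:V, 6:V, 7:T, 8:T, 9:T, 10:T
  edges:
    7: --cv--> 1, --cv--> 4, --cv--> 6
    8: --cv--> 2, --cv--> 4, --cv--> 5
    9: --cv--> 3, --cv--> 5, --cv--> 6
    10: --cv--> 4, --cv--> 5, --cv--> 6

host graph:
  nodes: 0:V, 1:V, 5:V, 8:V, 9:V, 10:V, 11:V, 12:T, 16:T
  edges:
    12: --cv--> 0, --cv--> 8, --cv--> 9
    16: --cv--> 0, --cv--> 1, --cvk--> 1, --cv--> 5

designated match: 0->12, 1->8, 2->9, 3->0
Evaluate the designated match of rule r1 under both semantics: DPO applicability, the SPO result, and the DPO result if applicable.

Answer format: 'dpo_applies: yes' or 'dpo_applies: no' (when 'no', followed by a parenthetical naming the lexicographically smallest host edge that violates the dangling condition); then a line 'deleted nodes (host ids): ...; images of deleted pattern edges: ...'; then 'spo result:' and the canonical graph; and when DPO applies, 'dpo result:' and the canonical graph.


dpo_applies: yes
deleted nodes (host ids): 12; images of deleted pattern edges: (12,0,cv); (12,8,cv); (12,9,cv)
spo result:
nodes: 0:V, 1:V, 5:V, 8:V, 9:V, 10:V, 11:V, 16:T, 17:V, 18:V, 19:V, 20:T, 21:T, 22:T, 23:T
edges: (16,0,cv); (16,1,cv); (16,1,cvk); (16,5,cv); (20,8,cv); (20,17,cv); (20,19,cv); (21,9,cv); (21,17,cv); (21,18,cv); (22,0,cv); (22,18,cv); (22,19,cv); (23,17,cv); (23,18,cv); (23,19,cv)
dpo result:
nodes: 0:V, 1:V, 5:V, 8:V, 9:V, 10:V, 11:V, 16:T, 17:V, 18:V, 19:V, 20:T, 21:T, 22:T, 23:T
edges: (16,0,cv); (16,1,cv); (16,1,cvk); (16,5,cv); (20,8,cv); (20,17,cv); (20,19,cv); (21,9,cv); (21,17,cv); (21,18,cv); (22,0,cv); (22,18,cv); (22,19,cv); (23,17,cv); (23,18,cv); (23,19,cv)
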